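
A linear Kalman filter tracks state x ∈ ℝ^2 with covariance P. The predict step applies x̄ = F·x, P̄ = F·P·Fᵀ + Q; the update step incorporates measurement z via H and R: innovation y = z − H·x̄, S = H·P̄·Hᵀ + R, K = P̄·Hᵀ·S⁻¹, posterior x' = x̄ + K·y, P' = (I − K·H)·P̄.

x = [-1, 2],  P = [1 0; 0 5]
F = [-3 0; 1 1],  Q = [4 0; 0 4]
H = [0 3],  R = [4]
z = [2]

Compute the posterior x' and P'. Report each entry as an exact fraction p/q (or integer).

x' = [291/94, 32/47]
P' = [1141/94 -6/47; -6/47 20/47]

x̄ = F·x = [3, 1]
P̄ = F·P·Fᵀ + Q = [13 -3; -3 10]
y = z − H·x̄ = [-1]
S = H·P̄·Hᵀ + R = [94]
K = P̄·Hᵀ·S⁻¹ = [-9/94; 15/47]
x' = x̄ + K·y = [291/94, 32/47]
P' = (I − K·H)·P̄ = [1141/94 -6/47; -6/47 20/47]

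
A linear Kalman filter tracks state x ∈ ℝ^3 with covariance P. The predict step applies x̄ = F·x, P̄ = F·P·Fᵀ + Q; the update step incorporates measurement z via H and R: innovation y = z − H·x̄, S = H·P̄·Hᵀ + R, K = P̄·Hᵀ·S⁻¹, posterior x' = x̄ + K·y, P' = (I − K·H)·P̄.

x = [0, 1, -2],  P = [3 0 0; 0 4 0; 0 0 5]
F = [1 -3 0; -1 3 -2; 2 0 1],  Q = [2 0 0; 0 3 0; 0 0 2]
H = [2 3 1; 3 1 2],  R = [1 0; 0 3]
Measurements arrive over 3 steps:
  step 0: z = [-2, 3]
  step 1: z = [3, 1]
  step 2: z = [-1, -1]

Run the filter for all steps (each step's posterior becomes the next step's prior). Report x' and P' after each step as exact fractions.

step 0: x' = [79158/56527, -92540/56527, 10249/56527], P' = [378603/56527 -89032/56527 -495562/56527; -89032/56527 36192/56527 93093/56527; -495562/56527 93093/56527 708177/56527]
step 1: x' = [1399950642/2273375513, 1472861489/2273375513, -908115213/2273375513], P' = [2423099743/2273375513 -960225167/2273375513 -2138885069/2273375513; -960225167/2273375513 902600374/2273375513 135636157/2273375513; -2138885069/2273375513 135636157/2273375513 3698846725/2273375513]
step 2: x' = [-2777545898170/2517727704713, 1184592075510/17624093932991, 2724448860194/2517727704713], P' = [2654110983253/2517727704713 -1057728493626/2517727704713 -2344177543212/2517727704713; -1057728493626/2517727704713 6985347555924/17624093932991 146120579307/2517727704713; -2344177543212/2517727704713 146120579307/2517727704713 4075478472795/2517727704713]

step 0: x̄ = F·x = [-3, 7, -2]
step 0: P̄ = F·P·Fᵀ + Q = [41 -39 6; -39 62 -16; 6 -16 19]
step 0: y = z − H·x̄ = [-15, 9]
step 0: S = H·P̄·Hᵀ + R = [202 -29; -29 284]
step 0: K = P̄·Hᵀ·S⁻¹ = [-5452/56527 18551/56527; 23605/56527 -14906/56527; -3668/56527 7587/56527]
step 0: x' = x̄ + K·y = [79158/56527, -92540/56527, 10249/56527]
step 0: P' = (I − K·H)·P̄ = [378603/56527 -89032/56527 -495562/56527; -89032/56527 36192/56527 93093/56527; -495562/56527 93093/56527 708177/56527]
step 1: x̄ = F·x = [356778/56527, -377276/56527, 168565/56527]
step 1: P̄ = F·P·Fᵀ + Q = [1351577/56527 311159/56527 516557/56527; 311159/56527 1141448/56527 49337/56527; 516557/56527 49337/56527 353395/56527]
step 1: y = z − H·x̄ = [419288/56527, -973661/56527]
step 1: S = H·P̄·Hᵀ + R = [22185420/56527 19624603/56527; 19624603/56527 23151788/56527]
step 1: K = P̄·Hᵀ·S⁻¹ = [-173361084/2273375513 677101308/2273375513; 922986945/2273375513 -568934271/2273375513; -172014942/2273375513 372224800/2273375513]
step 1: x' = x̄ + K·y = [1399950642/2273375513, 1472861489/2273375513, -908115213/2273375513]
step 1: P' = (I − K·H)·P̄ = [2423099743/2273375513 -960225167/2273375513 -2138885069/2273375513; -960225167/2273375513 902600374/2273375513 135636157/2273375513; -2138885069/2273375513 135636157/2273375513 3698846725/2273375513]
step 2: x̄ = F·x = [-3018633825/2273375513, 4834864251/2273375513, 1891786071/2273375513]
step 2: P̄ = F·P·Fᵀ + Q = [20854605137/2273375513 -11216267031/2273375513 8061756948/2273375513; -11216267031/2273375513 27740193390/2273375513 -6903910122/2273375513; 8061756948/2273375513 -6903910122/2273375513 9382456447/2273375513]
step 2: y = z − H·x̄ = [-12632486687/2273375513, -1835910431/2273375513]
step 2: S = H·P̄·Hᵀ + R = [200964355706/2273375513 111839114327/2273375513; 111839114327/2273375513 261609432652/2273375513]
step 2: K = P̄·Hᵀ·S⁻¹ = [-12302415152/148101629689 738749789903/2517727704713; 421805165421/1036711407823 -4393754233308/17624093932991; -10265580924/148101629689 421514965087/2517727704713]
step 2: x' = x̄ + K·y = [-2777545898170/2517727704713, 1184592075510/17624093932991, 2724448860194/2517727704713]
step 2: P' = (I − K·H)·P̄ = [2654110983253/2517727704713 -1057728493626/2517727704713 -2344177543212/2517727704713; -1057728493626/2517727704713 6985347555924/17624093932991 146120579307/2517727704713; -2344177543212/2517727704713 146120579307/2517727704713 4075478472795/2517727704713]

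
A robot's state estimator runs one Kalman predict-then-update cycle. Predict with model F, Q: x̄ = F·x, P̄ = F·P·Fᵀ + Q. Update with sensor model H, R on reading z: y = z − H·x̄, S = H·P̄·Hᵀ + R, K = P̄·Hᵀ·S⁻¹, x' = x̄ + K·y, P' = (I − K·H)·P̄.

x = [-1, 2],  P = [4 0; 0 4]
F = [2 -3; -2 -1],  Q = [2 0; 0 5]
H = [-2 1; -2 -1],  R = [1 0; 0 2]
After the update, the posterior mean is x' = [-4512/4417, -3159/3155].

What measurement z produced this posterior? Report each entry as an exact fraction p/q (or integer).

z = [1, 3]

x̄ = F·x = [-8, 0]
P̄ = F·P·Fᵀ + Q = [54 -4; -4 25]
S = H·P̄·Hᵀ + R = [258 191; 191 227]
K = P̄·Hᵀ·S⁻¹ = [-1112/4417 -1088/4417; 1534/3155 -1527/3155]
x' − x̄ = [30824/4417, -3159/3155] = K·y
y = (KᵀK)⁻¹·Kᵀ·(x' − x̄) = [-15, -13]
z = y + H·x̄ = [-15, -13] + [16, 16] = [1, 3]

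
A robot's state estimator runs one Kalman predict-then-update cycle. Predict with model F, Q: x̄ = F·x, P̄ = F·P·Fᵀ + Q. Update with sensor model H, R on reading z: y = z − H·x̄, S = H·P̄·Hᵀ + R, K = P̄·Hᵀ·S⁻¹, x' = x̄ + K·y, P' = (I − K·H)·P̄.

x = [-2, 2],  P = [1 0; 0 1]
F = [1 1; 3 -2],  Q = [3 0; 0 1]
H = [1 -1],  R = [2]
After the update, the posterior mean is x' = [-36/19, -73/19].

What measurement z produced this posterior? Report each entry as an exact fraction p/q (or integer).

z = [1]

x̄ = F·x = [0, -10]
P̄ = F·P·Fᵀ + Q = [5 1; 1 14]
S = H·P̄·Hᵀ + R = [19]
K = P̄·Hᵀ·S⁻¹ = [4/19; -13/19]
x' − x̄ = [-36/19, 117/19] = K·y
y = (KᵀK)⁻¹·Kᵀ·(x' − x̄) = [-9]
z = y + H·x̄ = [-9] + [10] = [1]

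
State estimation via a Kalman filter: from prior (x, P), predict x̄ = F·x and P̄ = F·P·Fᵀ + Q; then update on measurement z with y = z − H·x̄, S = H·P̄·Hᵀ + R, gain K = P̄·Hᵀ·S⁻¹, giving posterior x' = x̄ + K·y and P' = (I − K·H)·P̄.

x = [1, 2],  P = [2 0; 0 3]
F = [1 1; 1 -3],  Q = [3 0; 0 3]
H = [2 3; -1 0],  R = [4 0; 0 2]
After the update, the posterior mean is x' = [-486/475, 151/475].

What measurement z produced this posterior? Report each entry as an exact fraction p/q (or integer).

z = [-1, 2]

x̄ = F·x = [3, -5]
P̄ = F·P·Fᵀ + Q = [8 -7; -7 32]
S = H·P̄·Hᵀ + R = [240 5; 5 10]
K = P̄·Hᵀ·S⁻¹ = [-2/475 -379/475; 157/475 254/475]
x' − x̄ = [-1911/475, 2526/475] = K·y
y = (KᵀK)⁻¹·Kᵀ·(x' − x̄) = [8, 5]
z = y + H·x̄ = [8, 5] + [-9, -3] = [-1, 2]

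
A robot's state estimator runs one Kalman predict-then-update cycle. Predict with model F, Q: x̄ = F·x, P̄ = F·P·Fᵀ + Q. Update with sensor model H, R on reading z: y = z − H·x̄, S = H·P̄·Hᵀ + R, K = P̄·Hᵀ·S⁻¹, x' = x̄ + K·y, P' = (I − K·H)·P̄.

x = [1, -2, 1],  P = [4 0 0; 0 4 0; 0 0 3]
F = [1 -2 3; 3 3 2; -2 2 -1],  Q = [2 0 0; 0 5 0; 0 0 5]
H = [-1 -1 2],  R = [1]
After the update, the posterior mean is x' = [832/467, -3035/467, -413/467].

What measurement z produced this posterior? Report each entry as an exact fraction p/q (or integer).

x̄ = F·x = [8, -1, -7]
P̄ = F·P·Fᵀ + Q = [49 6 -33; 6 89 -6; -33 -6 40]
S = H·P̄·Hᵀ + R = [467]
K = P̄·Hᵀ·S⁻¹ = [-121/467; -107/467; 119/467]
x' − x̄ = [-2904/467, -2568/467, 2856/467] = K·y
y = (KᵀK)⁻¹·Kᵀ·(x' − x̄) = [24]
z = y + H·x̄ = [24] + [-21] = [3]

z = [3]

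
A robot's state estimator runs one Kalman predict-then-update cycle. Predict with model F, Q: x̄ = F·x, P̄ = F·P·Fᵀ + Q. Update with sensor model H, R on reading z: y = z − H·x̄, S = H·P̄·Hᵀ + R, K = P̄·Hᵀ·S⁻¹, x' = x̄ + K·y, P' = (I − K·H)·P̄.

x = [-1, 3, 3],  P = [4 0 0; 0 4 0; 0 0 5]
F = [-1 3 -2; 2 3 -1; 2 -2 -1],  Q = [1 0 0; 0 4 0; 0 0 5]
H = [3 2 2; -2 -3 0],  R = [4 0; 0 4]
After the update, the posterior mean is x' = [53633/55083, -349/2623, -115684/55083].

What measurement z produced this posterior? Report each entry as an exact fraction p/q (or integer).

x̄ = F·x = [4, 4, -11]
P̄ = F·P·Fᵀ + Q = [61 38 -22; 38 61 -3; -22 -3 42]
S = H·P̄·Hᵀ + R = [1133 -1120; -1120 1253]
K = P̄·Hᵀ·S⁻¹ = [725/23607 -26588/165249; -30/2623 -569/2623; 10628/23607 73489/165249]
x' − x̄ = [-166699/55083, -10841/2623, 490229/55083] = K·y
y = (KᵀK)⁻¹·Kᵀ·(x' − x̄) = [1, 19]
z = y + H·x̄ = [1, 19] + [-2, -20] = [-1, -1]

z = [-1, -1]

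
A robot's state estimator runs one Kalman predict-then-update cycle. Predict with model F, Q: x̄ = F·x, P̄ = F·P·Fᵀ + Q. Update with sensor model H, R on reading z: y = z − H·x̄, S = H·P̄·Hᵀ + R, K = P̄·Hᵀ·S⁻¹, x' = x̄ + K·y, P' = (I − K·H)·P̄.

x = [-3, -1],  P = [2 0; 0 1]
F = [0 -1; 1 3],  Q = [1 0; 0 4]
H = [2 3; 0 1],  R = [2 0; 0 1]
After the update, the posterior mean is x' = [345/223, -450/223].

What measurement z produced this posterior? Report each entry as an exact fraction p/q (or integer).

x̄ = F·x = [1, -6]
P̄ = F·P·Fᵀ + Q = [2 -3; -3 15]
S = H·P̄·Hᵀ + R = [109 39; 39 16]
K = P̄·Hᵀ·S⁻¹ = [37/223 -132/223; 39/223 114/223]
x' − x̄ = [122/223, 888/223] = K·y
y = (KᵀK)⁻¹·Kᵀ·(x' − x̄) = [14, 3]
z = y + H·x̄ = [14, 3] + [-16, -6] = [-2, -3]

z = [-2, -3]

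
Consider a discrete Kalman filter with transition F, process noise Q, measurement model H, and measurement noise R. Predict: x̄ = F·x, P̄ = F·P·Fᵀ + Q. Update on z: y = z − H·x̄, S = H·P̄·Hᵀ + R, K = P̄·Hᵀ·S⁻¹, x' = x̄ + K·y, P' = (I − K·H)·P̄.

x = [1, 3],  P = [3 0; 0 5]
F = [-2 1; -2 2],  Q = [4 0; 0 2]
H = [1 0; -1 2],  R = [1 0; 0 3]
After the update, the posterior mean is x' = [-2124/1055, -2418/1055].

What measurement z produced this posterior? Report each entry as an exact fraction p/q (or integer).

x̄ = F·x = [1, 4]
P̄ = F·P·Fᵀ + Q = [21 22; 22 34]
S = H·P̄·Hᵀ + R = [22 23; 23 72]
K = P̄·Hᵀ·S⁻¹ = [983/1055 23/1055; 526/1055 506/1055]
x' − x̄ = [-3179/1055, -6638/1055] = K·y
y = (KᵀK)⁻¹·Kᵀ·(x' − x̄) = [-3, -10]
z = y + H·x̄ = [-3, -10] + [1, 7] = [-2, -3]

z = [-2, -3]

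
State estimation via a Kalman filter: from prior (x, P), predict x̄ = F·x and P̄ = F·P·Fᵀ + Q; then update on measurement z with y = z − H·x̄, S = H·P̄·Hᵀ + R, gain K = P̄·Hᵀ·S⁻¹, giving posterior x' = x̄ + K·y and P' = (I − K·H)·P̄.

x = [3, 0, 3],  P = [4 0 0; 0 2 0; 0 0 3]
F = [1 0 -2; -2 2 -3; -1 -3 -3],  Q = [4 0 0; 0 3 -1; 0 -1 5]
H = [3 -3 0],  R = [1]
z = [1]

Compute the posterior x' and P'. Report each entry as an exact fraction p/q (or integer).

x̄ = F·x = [-3, -15, -12]
P̄ = F·P·Fᵀ + Q = [20 10 14; 10 54 22; 14 22 54]
y = z − H·x̄ = [-35]
S = H·P̄·Hᵀ + R = [487]
K = P̄·Hᵀ·S⁻¹ = [30/487; -132/487; -24/487]
x' = x̄ + K·y = [-2511/487, -2685/487, -5004/487]
P' = (I − K·H)·P̄ = [8840/487 8830/487 7538/487; 8830/487 8874/487 7546/487; 7538/487 7546/487 25722/487]

x' = [-2511/487, -2685/487, -5004/487]
P' = [8840/487 8830/487 7538/487; 8830/487 8874/487 7546/487; 7538/487 7546/487 25722/487]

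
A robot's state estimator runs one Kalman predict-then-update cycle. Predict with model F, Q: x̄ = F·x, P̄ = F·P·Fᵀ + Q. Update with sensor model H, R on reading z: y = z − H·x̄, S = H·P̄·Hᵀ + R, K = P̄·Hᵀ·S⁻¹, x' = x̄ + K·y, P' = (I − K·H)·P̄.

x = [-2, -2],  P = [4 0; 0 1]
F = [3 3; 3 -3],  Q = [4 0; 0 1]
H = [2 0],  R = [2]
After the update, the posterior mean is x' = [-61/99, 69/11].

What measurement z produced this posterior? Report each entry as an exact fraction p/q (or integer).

x̄ = F·x = [-12, 0]
P̄ = F·P·Fᵀ + Q = [49 27; 27 46]
S = H·P̄·Hᵀ + R = [198]
K = P̄·Hᵀ·S⁻¹ = [49/99; 3/11]
x' − x̄ = [1127/99, 69/11] = K·y
y = (KᵀK)⁻¹·Kᵀ·(x' − x̄) = [23]
z = y + H·x̄ = [23] + [-24] = [-1]

z = [-1]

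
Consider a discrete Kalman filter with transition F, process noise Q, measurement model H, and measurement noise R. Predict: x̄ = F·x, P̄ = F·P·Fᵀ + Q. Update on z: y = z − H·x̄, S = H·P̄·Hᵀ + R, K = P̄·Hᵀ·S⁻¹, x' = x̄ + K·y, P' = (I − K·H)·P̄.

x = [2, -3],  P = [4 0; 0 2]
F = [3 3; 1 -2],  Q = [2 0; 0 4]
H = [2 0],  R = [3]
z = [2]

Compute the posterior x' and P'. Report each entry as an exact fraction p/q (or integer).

x̄ = F·x = [-3, 8]
P̄ = F·P·Fᵀ + Q = [56 0; 0 16]
y = z − H·x̄ = [8]
S = H·P̄·Hᵀ + R = [227]
K = P̄·Hᵀ·S⁻¹ = [112/227; 0]
x' = x̄ + K·y = [215/227, 8]
P' = (I − K·H)·P̄ = [168/227 0; 0 16]

x' = [215/227, 8]
P' = [168/227 0; 0 16]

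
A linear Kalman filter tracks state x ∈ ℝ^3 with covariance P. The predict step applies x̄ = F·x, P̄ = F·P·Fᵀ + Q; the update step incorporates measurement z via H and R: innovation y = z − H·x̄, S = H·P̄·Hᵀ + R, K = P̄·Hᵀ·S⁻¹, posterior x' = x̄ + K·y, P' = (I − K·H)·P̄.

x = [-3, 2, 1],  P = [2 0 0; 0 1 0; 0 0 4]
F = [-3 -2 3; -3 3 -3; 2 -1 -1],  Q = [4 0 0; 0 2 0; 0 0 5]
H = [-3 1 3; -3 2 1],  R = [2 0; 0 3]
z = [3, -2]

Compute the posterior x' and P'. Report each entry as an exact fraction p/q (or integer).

x' = [-24046/94961, -307681/189922, 215079/189922]
P' = [356390/94961 431746/94961 200236/94961; 431746/94961 1260117/189922 390531/189922; 200236/94961 390531/189922 305109/189922]

x̄ = F·x = [8, 12, -9]
P̄ = F·P·Fᵀ + Q = [62 -24 -22; -24 65 -3; -22 -3 18]
y = z − H·x̄ = [42, 7]
S = H·P̄·Hᵀ + R = [1309 1201; 1201 1247]
K = P̄·Hᵀ·S⁻¹ = [-18358/94961 -1814/94961; -79383/189922 106763/189922; 52221/189922 -38415/189922]
x' = x̄ + K·y = [-24046/94961, -307681/189922, 215079/189922]
P' = (I − K·H)·P̄ = [356390/94961 431746/94961 200236/94961; 431746/94961 1260117/189922 390531/189922; 200236/94961 390531/189922 305109/189922]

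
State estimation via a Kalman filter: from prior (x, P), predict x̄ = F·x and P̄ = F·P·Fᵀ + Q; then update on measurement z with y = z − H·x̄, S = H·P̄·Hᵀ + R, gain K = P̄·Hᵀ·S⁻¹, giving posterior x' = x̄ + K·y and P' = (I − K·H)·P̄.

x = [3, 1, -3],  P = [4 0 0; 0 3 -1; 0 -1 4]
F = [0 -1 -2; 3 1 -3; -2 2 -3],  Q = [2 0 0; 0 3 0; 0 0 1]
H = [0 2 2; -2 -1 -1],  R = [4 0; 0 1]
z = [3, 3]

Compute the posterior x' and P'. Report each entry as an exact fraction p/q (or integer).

x' = [-39019/18382, 135511/18382, -54910/9191]
P' = [4285/9191 -2252/9191 -1977/9191; -2252/9191 247734/9191 -243137/9191; -1977/9191 -243137/9191 247291/9191]

x̄ = F·x = [5, 19, 5]
P̄ = F·P·Fᵀ + Q = [17 20 19; 20 84 27; 19 27 77]
y = z − H·x̄ = [-45, 37]
S = H·P̄·Hᵀ + R = [864 -586; -586 440]
K = P̄·Hᵀ·S⁻¹ = [-4229/18382 -4341/9191; 4597/18382 -93/9191; 2077/9191 -200/9191]
x' = x̄ + K·y = [-39019/18382, 135511/18382, -54910/9191]
P' = (I − K·H)·P̄ = [4285/9191 -2252/9191 -1977/9191; -2252/9191 247734/9191 -243137/9191; -1977/9191 -243137/9191 247291/9191]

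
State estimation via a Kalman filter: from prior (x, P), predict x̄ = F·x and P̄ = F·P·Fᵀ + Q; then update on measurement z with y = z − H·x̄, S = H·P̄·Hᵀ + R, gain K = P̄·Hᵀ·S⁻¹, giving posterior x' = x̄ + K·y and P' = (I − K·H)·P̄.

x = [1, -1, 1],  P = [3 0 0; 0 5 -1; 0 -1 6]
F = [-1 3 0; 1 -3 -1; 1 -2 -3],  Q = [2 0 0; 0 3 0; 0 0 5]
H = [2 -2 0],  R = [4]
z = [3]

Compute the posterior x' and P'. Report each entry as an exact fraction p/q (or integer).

x' = [79/384, -5/4, -17/6]
P' = [575/192 5/2 23/3; 5/2 3 8; 23/3 8 146/3]

x̄ = F·x = [-4, 3, 0]
P̄ = F·P·Fᵀ + Q = [50 -45 -24; -45 51 40; -24 40 70]
y = z − H·x̄ = [17]
S = H·P̄·Hᵀ + R = [768]
K = P̄·Hᵀ·S⁻¹ = [95/384; -1/4; -1/6]
x' = x̄ + K·y = [79/384, -5/4, -17/6]
P' = (I − K·H)·P̄ = [575/192 5/2 23/3; 5/2 3 8; 23/3 8 146/3]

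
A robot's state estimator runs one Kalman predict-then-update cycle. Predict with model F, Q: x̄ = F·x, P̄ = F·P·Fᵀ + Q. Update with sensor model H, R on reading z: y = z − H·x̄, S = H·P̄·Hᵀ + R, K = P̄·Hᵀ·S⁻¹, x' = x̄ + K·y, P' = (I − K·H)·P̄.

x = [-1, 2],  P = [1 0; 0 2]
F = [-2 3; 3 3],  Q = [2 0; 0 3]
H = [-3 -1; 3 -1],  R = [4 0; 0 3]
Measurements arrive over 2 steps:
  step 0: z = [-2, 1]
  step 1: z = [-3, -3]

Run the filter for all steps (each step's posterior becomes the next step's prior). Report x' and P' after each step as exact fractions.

step 0: x̄ = F·x = [8, 3]
step 0: P̄ = F·P·Fᵀ + Q = [24 12; 12 30]
step 0: y = z − H·x̄ = [25, -20]
step 0: S = H·P̄·Hᵀ + R = [322 -186; -186 177]
step 0: K = P̄·Hᵀ·S⁻¹ = [-618/3733 616/3733; -1761/3733 -1724/3733]
step 0: x' = x̄ + K·y = [2094/3733, 1654/3733]
step 0: P' = (I − K·H)·P̄ = [720/3733 312/3733; 312/3733 6108/3733]
step 1: x̄ = F·x = [774/3733, 11244/3733]
step 1: P̄ = F·P·Fᵀ + Q = [61574/3733 51588/3733; 51588/3733 78267/3733]
step 1: y = z − H·x̄ = [2367/3733, -2277/3733]
step 1: S = H·P̄·Hᵀ + R = [956893/3733 -475899/3733; -475899/3733 334104/3733]
step 1: K = P̄·Hᵀ·S⁻¹ = [-1392426/8324129 1333628/8324129; -336489/756739 -306032/756739]
step 1: x' = x̄ + K·y = [29556/8324129, 2252649/756739]
step 1: P' = (I − K·H)·P̄ = [1595098/8324129 71310/756739; 71310/756739 1132026/756739]

step 0: x' = [2094/3733, 1654/3733], P' = [720/3733 312/3733; 312/3733 6108/3733]
step 1: x' = [29556/8324129, 2252649/756739], P' = [1595098/8324129 71310/756739; 71310/756739 1132026/756739]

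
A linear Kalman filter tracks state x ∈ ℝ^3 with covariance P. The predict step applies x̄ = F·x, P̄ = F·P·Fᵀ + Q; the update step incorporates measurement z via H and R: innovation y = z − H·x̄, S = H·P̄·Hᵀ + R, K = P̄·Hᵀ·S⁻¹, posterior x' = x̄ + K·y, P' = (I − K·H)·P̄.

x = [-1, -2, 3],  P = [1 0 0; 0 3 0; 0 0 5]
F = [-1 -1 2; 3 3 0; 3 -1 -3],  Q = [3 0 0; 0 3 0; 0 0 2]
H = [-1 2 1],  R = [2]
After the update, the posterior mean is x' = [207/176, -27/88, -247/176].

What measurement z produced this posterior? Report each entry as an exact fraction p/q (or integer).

z = [-3]

x̄ = F·x = [9, -9, -10]
P̄ = F·P·Fᵀ + Q = [27 -12 -30; -12 39 0; -30 0 59]
S = H·P̄·Hᵀ + R = [352]
K = P̄·Hᵀ·S⁻¹ = [-81/352; 45/176; 89/352]
x' − x̄ = [-1377/176, 765/88, 1513/176] = K·y
y = (KᵀK)⁻¹·Kᵀ·(x' − x̄) = [34]
z = y + H·x̄ = [34] + [-37] = [-3]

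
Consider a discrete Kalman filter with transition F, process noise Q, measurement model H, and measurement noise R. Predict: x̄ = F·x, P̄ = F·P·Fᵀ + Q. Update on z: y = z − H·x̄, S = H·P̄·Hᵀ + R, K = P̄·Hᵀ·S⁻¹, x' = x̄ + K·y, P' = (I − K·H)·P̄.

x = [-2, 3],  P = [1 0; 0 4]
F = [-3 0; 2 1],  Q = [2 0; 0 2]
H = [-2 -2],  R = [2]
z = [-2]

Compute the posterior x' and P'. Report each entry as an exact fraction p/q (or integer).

x̄ = F·x = [6, -1]
P̄ = F·P·Fᵀ + Q = [11 -6; -6 10]
y = z − H·x̄ = [8]
S = H·P̄·Hᵀ + R = [38]
K = P̄·Hᵀ·S⁻¹ = [-5/19; -4/19]
x' = x̄ + K·y = [74/19, -51/19]
P' = (I − K·H)·P̄ = [159/19 -154/19; -154/19 158/19]

x' = [74/19, -51/19]
P' = [159/19 -154/19; -154/19 158/19]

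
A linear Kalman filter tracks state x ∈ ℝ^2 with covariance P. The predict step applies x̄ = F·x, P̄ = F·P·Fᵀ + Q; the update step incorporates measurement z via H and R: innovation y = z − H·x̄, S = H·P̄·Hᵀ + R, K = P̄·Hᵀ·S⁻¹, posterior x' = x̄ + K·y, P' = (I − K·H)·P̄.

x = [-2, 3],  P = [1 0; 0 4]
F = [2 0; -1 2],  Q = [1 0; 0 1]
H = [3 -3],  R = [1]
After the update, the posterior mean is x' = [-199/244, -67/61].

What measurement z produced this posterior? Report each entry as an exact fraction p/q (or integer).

z = [1]

x̄ = F·x = [-4, 8]
P̄ = F·P·Fᵀ + Q = [5 -2; -2 18]
S = H·P̄·Hᵀ + R = [244]
K = P̄·Hᵀ·S⁻¹ = [21/244; -15/61]
x' − x̄ = [777/244, -555/61] = K·y
y = (KᵀK)⁻¹·Kᵀ·(x' − x̄) = [37]
z = y + H·x̄ = [37] + [-36] = [1]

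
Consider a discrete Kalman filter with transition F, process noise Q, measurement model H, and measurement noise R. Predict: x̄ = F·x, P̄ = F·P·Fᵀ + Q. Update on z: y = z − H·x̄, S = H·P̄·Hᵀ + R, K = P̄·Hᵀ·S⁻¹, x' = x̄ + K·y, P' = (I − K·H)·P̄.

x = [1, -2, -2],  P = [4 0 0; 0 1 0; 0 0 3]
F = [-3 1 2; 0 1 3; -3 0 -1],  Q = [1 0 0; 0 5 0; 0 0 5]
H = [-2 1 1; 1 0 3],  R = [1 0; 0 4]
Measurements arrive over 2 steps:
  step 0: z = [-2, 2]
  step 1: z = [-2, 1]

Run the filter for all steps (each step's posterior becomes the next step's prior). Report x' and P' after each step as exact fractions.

step 0: x' = [-1795/1746, -4261/873, 201/194], P' = [9175/1746 10066/873 -313/194; 10066/873 162713/6111 -2694/679; -313/194 -2694/679 1265/1358]
step 1: x' = [28853718/132560011, -231051727/132560011, 38576475/132560011], P' = [180579045/132560011 363975099/132560011 -41778163/132560011; 363975099/132560011 901736905/132560011 -137630429/132560011; -41778163/132560011 -137630429/132560011 66117665/132560011]

step 0: x̄ = F·x = [-9, -8, -1]
step 0: P̄ = F·P·Fᵀ + Q = [50 19 30; 19 33 -9; 30 -9 44]
step 0: y = z − H·x̄ = [-11, 14]
step 0: S = H·P̄·Hᵀ + R = [64 -126; -126 630]
step 0: K = P̄·Hᵀ·S⁻¹ = [-115/194 181/1746; -39/97 -569/6111; 37/194 401/1358]
step 0: x' = x̄ + K·y = [-1795/1746, -4261/873, 201/194]
step 0: P' = (I − K·H)·P̄ = [9175/1746 10066/873 -313/194; 10066/873 162713/6111 -2694/679; -313/194 -2694/679 1265/1358]
step 1: x̄ = F·x = [481/1746, -3095/1746, 596/291]
step 1: P̄ = F·P·Fᵀ + Q = [158329/12222 -94025/12222 40022/2037; -94025/12222 198049/12222 -38494/2037; 40022/2037 -38494/2037 29567/679]
step 1: y = z − H·x̄ = [-3011/1746, -9463/1746]
step 1: S = H·P̄·Hᵀ + R = [329437/12222 -707617/12222; -707617/12222 6437863/12222]
step 1: K = P̄·Hᵀ·S⁻¹ = [-38961154/132560011 13811139/132560011; 36156278/132560011 -12229047/132560011; 12043562/132560011 39143708/132560011]
step 1: x' = x̄ + K·y = [28853718/132560011, -231051727/132560011, 38576475/132560011]
step 1: P' = (I − K·H)·P̄ = [180579045/132560011 363975099/132560011 -41778163/132560011; 363975099/132560011 901736905/132560011 -137630429/132560011; -41778163/132560011 -137630429/132560011 66117665/132560011]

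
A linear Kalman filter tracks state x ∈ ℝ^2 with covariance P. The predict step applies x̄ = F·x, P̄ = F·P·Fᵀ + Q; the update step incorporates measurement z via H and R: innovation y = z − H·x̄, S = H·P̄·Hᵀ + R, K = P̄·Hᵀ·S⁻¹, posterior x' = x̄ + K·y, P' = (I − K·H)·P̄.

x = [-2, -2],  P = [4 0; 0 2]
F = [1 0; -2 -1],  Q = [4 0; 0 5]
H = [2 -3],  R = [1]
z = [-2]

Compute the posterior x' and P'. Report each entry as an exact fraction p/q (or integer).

x' = [8/21, 79/84]
P' = [68/21 89/42; 89/42 503/336]

x̄ = F·x = [-2, 6]
P̄ = F·P·Fᵀ + Q = [8 -8; -8 23]
y = z − H·x̄ = [20]
S = H·P̄·Hᵀ + R = [336]
K = P̄·Hᵀ·S⁻¹ = [5/42; -85/336]
x' = x̄ + K·y = [8/21, 79/84]
P' = (I − K·H)·P̄ = [68/21 89/42; 89/42 503/336]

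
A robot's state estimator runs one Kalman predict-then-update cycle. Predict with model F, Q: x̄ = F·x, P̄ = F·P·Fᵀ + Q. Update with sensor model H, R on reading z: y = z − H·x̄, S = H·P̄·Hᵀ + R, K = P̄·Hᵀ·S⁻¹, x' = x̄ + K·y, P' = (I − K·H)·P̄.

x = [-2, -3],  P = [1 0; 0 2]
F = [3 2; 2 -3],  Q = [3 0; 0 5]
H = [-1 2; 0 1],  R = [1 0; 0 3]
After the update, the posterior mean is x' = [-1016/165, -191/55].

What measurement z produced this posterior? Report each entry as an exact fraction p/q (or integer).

z = [-1, -3]

x̄ = F·x = [-12, 5]
P̄ = F·P·Fᵀ + Q = [20 -6; -6 27]
S = H·P̄·Hᵀ + R = [153 60; 60 30]
K = P̄·Hᵀ·S⁻¹ = [-20/33 167/165; 2/11 59/110]
x' − x̄ = [964/165, -466/55] = K·y
y = (KᵀK)⁻¹·Kᵀ·(x' − x̄) = [-23, -8]
z = y + H·x̄ = [-23, -8] + [22, 5] = [-1, -3]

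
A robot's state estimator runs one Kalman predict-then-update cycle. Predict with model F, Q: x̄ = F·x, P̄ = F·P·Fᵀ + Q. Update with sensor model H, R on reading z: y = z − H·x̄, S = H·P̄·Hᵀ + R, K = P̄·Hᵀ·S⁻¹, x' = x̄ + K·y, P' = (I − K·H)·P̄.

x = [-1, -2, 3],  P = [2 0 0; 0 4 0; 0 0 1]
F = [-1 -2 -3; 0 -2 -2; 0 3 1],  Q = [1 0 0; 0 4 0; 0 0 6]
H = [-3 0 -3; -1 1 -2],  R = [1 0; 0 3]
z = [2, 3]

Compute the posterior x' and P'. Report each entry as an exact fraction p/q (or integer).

x̄ = F·x = [-4, -2, -3]
P̄ = F·P·Fᵀ + Q = [28 22 -27; 22 24 -26; -27 -26 43]
y = z − H·x̄ = [-19, -5]
S = H·P̄·Hᵀ + R = [154 111; 111 179]
K = P̄·Hᵀ·S⁻¹ = [-1173/3049 1545/3049; -3846/15245 6984/15245; 843/15245 -7762/15245]
x' = x̄ + K·y = [2366/3049, 7664/15245, -22942/15245]
P' = (I − K·H)·P̄ = [7693/3049 -2276/3049 -7302/3049; -2276/3049 34896/15245 12662/15245; -7302/3049 12662/15245 36229/15245]

x' = [2366/3049, 7664/15245, -22942/15245]
P' = [7693/3049 -2276/3049 -7302/3049; -2276/3049 34896/15245 12662/15245; -7302/3049 12662/15245 36229/15245]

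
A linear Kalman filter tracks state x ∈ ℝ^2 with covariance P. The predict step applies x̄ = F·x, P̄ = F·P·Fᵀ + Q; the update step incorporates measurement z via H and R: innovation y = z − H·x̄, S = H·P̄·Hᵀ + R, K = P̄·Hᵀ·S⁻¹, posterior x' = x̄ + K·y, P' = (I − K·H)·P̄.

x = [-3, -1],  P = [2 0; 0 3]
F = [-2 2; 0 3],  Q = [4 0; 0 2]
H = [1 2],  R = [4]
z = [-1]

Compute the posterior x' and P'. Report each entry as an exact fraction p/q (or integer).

x' = [77/18, -143/54]
P' = [22/3 -28/9; -28/9 61/27]

x̄ = F·x = [4, -3]
P̄ = F·P·Fᵀ + Q = [24 18; 18 29]
y = z − H·x̄ = [1]
S = H·P̄·Hᵀ + R = [216]
K = P̄·Hᵀ·S⁻¹ = [5/18; 19/54]
x' = x̄ + K·y = [77/18, -143/54]
P' = (I − K·H)·P̄ = [22/3 -28/9; -28/9 61/27]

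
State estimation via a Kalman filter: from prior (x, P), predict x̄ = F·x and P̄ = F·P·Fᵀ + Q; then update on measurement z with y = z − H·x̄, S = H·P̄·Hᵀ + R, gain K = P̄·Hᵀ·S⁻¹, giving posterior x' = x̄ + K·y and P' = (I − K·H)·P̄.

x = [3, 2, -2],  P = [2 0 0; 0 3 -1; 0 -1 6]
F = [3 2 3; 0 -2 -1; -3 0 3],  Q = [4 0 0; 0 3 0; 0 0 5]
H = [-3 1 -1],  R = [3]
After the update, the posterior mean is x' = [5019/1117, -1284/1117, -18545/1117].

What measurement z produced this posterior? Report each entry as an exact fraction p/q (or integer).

z = [2]

x̄ = F·x = [7, -2, -15]
P̄ = F·P·Fᵀ + Q = [76 -22 30; -22 17 -12; 30 -12 77]
S = H·P̄·Hᵀ + R = [1117]
K = P̄·Hᵀ·S⁻¹ = [-280/1117; 95/1117; -179/1117]
x' − x̄ = [-2800/1117, 950/1117, -1790/1117] = K·y
y = (KᵀK)⁻¹·Kᵀ·(x' − x̄) = [10]
z = y + H·x̄ = [10] + [-8] = [2]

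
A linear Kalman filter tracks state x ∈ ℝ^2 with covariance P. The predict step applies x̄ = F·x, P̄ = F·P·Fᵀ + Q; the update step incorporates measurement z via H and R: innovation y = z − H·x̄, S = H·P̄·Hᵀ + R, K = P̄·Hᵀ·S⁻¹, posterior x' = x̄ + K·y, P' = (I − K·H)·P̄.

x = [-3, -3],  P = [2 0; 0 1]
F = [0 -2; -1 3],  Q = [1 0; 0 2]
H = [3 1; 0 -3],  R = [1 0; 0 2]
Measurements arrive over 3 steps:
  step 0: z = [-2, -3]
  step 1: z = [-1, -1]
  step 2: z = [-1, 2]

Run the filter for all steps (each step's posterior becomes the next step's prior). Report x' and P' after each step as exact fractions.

step 0: x' = [-2001/2512, 1165/1256], P' = [329/2512 -93/1256; -93/1256 137/628]
step 1: x' = [-191662/367141, 178237/367141], P' = [185595/1468564 -51711/734282; -51711/734282 77777/367141]
step 2: x' = [-1311803/8493364, -1879603/3474558], P' = [1072611/8493364 -298527/4246682; -298527/4246682 4044785/19110069]

step 0: x̄ = F·x = [6, -6]
step 0: P̄ = F·P·Fᵀ + Q = [5 -6; -6 13]
step 0: y = z − H·x̄ = [-14, -21]
step 0: S = H·P̄·Hᵀ + R = [23 15; 15 119]
step 0: K = P̄·Hᵀ·S⁻¹ = [801/2512 279/2512; -5/1256 -411/1256]
step 0: x' = x̄ + K·y = [-2001/2512, 1165/1256]
step 0: P' = (I − K·H)·P̄ = [329/2512 -93/1256; -93/1256 137/628]
step 1: x̄ = F·x = [-1165/628, 8991/2512]
step 1: P̄ = F·P·Fᵀ + Q = [294/157 -915/628; -915/628 11401/2512]
step 1: y = z − H·x̄ = [2477/2512, 24461/2512]
step 1: S = H·P̄·Hᵀ + R = [34289/2512 -1263/2512; -1263/2512 107633/2512]
step 1: K = P̄·Hᵀ·S⁻¹ = [453363/1468564 155133/1468564; 421/734282 -233331/734282]
step 1: x' = x̄ + K·y = [-191662/367141, 178237/367141]
step 1: P' = (I − K·H)·P̄ = [185595/1468564 -51711/734282; -51711/734282 77777/367141]
step 2: x̄ = F·x = [-356474/367141, 726373/367141]
step 2: P̄ = F·P·Fᵀ + Q = [678249/367141 -518373/367141; -518373/367141 6543227/1468564]
step 2: y = z − H·x̄ = [-24092/367141, 2913401/367141]
step 2: S = H·P̄·Hᵀ + R = [19987803/1468564 -968253/1468564; -968253/1468564 61826171/1468564]
step 2: K = P̄·Hᵀ·S⁻¹ = [2620779/8493364 895581/8493364; 29341/38220138 -4044785/12740046]
step 2: x' = x̄ + K·y = [-1311803/8493364, -1879603/3474558]
step 2: P' = (I − K·H)·P̄ = [1072611/8493364 -298527/4246682; -298527/4246682 4044785/19110069]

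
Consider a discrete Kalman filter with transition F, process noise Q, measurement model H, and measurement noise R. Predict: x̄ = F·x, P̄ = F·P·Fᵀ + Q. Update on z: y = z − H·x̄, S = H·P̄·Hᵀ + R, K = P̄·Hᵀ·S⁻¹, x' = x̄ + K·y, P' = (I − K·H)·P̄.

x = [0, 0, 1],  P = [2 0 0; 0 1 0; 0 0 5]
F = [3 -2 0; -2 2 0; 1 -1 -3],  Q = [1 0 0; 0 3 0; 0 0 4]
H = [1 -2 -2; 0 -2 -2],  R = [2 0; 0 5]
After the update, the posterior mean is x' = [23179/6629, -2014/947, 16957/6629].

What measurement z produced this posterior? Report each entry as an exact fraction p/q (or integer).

z = [3, -2]

x̄ = F·x = [0, 0, -3]
P̄ = F·P·Fᵀ + Q = [23 -16 8; -16 15 -6; 8 -6 52]
S = H·P̄·Hᵀ + R = [277 236; 236 225]
K = P̄·Hᵀ·S⁻¹ = [4999/6629 -4772/6629; -486/947 434/947; 2812/6629 -5660/6629]
x' − x̄ = [23179/6629, -2014/947, 36844/6629] = K·y
y = (KᵀK)⁻¹·Kᵀ·(x' − x̄) = [-3, -8]
z = y + H·x̄ = [-3, -8] + [6, 6] = [3, -2]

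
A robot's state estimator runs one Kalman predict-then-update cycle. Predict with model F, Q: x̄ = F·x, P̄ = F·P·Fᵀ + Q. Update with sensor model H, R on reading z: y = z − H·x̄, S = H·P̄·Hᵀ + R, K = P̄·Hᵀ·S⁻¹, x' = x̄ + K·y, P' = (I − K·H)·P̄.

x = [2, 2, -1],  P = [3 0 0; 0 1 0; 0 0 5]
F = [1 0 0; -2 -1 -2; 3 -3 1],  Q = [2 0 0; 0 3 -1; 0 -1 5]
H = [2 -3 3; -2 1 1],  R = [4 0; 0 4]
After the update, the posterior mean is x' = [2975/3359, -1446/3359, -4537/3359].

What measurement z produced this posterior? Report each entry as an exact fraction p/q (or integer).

x̄ = F·x = [2, -4, -1]
P̄ = F·P·Fᵀ + Q = [5 -6 9; -6 36 -26; 9 -26 46]
S = H·P̄·Hᵀ + R = [1410 -74; -74 42]
K = P̄·Hᵀ·S⁻¹ = [112/3359 -725/6718; -418/3359 1023/3359; 1247/6718 2517/6718]
x' − x̄ = [-3743/3359, 11990/3359, -1178/3359] = K·y
y = (KᵀK)⁻¹·Kᵀ·(x' − x̄) = [-14, 6]
z = y + H·x̄ = [-14, 6] + [13, -9] = [-1, -3]

z = [-1, -3]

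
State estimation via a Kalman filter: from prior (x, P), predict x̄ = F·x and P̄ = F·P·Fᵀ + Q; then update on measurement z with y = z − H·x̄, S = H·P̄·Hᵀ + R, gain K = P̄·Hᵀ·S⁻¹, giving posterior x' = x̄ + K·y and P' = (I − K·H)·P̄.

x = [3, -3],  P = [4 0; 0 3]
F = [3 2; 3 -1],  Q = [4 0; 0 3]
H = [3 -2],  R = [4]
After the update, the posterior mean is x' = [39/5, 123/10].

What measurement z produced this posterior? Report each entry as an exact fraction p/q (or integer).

z = [-1]

x̄ = F·x = [3, 12]
P̄ = F·P·Fᵀ + Q = [52 30; 30 42]
S = H·P̄·Hᵀ + R = [280]
K = P̄·Hᵀ·S⁻¹ = [12/35; 3/140]
x' − x̄ = [24/5, 3/10] = K·y
y = (KᵀK)⁻¹·Kᵀ·(x' − x̄) = [14]
z = y + H·x̄ = [14] + [-15] = [-1]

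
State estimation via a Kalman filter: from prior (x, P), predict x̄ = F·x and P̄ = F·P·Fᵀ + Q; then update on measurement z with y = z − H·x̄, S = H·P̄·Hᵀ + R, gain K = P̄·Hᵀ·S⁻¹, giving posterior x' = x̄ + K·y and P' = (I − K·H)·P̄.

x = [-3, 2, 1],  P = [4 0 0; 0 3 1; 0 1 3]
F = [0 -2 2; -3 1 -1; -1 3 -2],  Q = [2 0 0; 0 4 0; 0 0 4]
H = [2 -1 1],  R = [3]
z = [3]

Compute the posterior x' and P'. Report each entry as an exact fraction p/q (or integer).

x̄ = F·x = [-2, 10, 7]
P̄ = F·P·Fᵀ + Q = [18 -8 -20; -8 44 22; -20 22 35]
y = z − H·x̄ = [10]
S = H·P̄·Hᵀ + R = [62]
K = P̄·Hᵀ·S⁻¹ = [12/31; -19/31; -27/62]
x' = x̄ + K·y = [58/31, 120/31, 82/31]
P' = (I − K·H)·P̄ = [270/31 208/31 -296/31; 208/31 642/31 169/31; -296/31 169/31 1441/62]

x' = [58/31, 120/31, 82/31]
P' = [270/31 208/31 -296/31; 208/31 642/31 169/31; -296/31 169/31 1441/62]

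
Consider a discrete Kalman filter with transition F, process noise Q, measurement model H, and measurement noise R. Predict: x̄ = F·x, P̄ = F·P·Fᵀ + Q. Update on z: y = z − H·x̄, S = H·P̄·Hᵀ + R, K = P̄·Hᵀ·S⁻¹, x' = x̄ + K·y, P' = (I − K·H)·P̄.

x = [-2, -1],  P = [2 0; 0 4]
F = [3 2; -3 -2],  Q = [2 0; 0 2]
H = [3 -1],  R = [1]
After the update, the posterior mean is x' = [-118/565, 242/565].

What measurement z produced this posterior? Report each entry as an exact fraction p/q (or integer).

z = [-1]

x̄ = F·x = [-8, 8]
P̄ = F·P·Fᵀ + Q = [36 -34; -34 36]
S = H·P̄·Hᵀ + R = [565]
K = P̄·Hᵀ·S⁻¹ = [142/565; -138/565]
x' − x̄ = [4402/565, -4278/565] = K·y
y = (KᵀK)⁻¹·Kᵀ·(x' − x̄) = [31]
z = y + H·x̄ = [31] + [-32] = [-1]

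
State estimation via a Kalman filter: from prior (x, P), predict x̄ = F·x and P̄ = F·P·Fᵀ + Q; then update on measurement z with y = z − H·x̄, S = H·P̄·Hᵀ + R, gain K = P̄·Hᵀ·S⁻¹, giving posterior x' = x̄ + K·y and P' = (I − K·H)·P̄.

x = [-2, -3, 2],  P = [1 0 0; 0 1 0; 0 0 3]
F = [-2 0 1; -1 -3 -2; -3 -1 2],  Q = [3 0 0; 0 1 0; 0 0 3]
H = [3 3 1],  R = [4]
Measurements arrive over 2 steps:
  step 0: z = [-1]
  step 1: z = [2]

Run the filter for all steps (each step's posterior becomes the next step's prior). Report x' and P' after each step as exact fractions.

step 0: x' = [15/29, -673/290, 1491/290], P' = [200/29 -269/29 219/29; -269/29 4069/290 -3933/290; 219/29 -3933/290 5401/290]
step 1: x' = [81534/41071, -140799/41071, 271373/41071], P' = [511084/41071 -595619/41071 288961/41071; -595619/41071 831058/41071 -713145/41071; 288961/41071 -713145/41071 1346612/41071]

step 0: x̄ = F·x = [6, 7, 13]
step 0: P̄ = F·P·Fᵀ + Q = [10 -4 12; -4 23 -6; 12 -6 25]
step 0: y = z − H·x̄ = [-53]
step 0: S = H·P̄·Hᵀ + R = [290]
step 0: K = P̄·Hᵀ·S⁻¹ = [3/29; 51/290; 43/290]
step 0: x' = x̄ + K·y = [15/29, -673/290, 1491/290]
step 0: P' = (I − K·H)·P̄ = [200/29 -269/29 219/29; -269/29 4069/290 -3933/290; 219/29 -3933/290 5401/290]
step 1: x̄ = F·x = [1191/290, -1113/290, 641/58]
step 1: P̄ = F·P·Fᵀ + Q = [5511/290 -4573/290 1205/58; -4573/290 5939/290 -1161/58; 1205/58 -1161/58 3571/58]
step 1: y = z − H·x̄ = [-2859/290]
step 1: S = H·P̄·Hᵀ + R = [41071/290]
step 1: K = P̄·Hᵀ·S⁻¹ = [8839/41071; -1707/41071; 18515/41071]
step 1: x' = x̄ + K·y = [81534/41071, -140799/41071, 271373/41071]
step 1: P' = (I − K·H)·P̄ = [511084/41071 -595619/41071 288961/41071; -595619/41071 831058/41071 -713145/41071; 288961/41071 -713145/41071 1346612/41071]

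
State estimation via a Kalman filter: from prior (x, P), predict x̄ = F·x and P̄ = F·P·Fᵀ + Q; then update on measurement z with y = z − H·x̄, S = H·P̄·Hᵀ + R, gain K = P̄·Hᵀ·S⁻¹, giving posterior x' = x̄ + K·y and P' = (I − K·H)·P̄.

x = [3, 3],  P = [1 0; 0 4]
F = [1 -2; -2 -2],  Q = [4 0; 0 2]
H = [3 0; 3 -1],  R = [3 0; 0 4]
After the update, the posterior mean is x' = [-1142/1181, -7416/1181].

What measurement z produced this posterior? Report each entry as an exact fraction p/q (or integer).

x̄ = F·x = [-3, -12]
P̄ = F·P·Fᵀ + Q = [21 14; 14 22]
S = H·P̄·Hᵀ + R = [192 147; 147 131]
K = P̄·Hᵀ·S⁻¹ = [350/1181 49/1181; 854/1181 -778/1181]
x' − x̄ = [2401/1181, 6756/1181] = K·y
y = (KᵀK)⁻¹·Kᵀ·(x' − x̄) = [7, -1]
z = y + H·x̄ = [7, -1] + [-9, 3] = [-2, 2]

z = [-2, 2]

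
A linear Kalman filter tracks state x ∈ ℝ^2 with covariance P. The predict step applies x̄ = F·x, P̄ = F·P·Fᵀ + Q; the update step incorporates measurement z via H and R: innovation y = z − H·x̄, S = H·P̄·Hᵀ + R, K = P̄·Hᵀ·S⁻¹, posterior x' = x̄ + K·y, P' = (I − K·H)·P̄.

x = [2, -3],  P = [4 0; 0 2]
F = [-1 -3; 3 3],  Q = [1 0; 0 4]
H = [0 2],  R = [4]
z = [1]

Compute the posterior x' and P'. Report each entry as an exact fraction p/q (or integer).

x' = [308/59, 26/59]
P' = [457/59 -30/59; -30/59 58/59]

x̄ = F·x = [7, -3]
P̄ = F·P·Fᵀ + Q = [23 -30; -30 58]
y = z − H·x̄ = [7]
S = H·P̄·Hᵀ + R = [236]
K = P̄·Hᵀ·S⁻¹ = [-15/59; 29/59]
x' = x̄ + K·y = [308/59, 26/59]
P' = (I − K·H)·P̄ = [457/59 -30/59; -30/59 58/59]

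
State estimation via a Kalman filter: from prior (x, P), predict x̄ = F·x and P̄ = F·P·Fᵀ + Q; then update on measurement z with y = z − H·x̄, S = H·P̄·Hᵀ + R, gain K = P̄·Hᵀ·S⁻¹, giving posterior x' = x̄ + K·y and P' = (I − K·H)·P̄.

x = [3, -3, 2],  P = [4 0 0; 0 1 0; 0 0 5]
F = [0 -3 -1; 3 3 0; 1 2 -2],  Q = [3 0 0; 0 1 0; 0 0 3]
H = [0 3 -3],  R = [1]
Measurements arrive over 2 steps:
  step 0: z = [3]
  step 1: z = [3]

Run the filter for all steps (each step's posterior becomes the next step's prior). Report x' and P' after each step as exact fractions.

step 0: x' = [1646/185, -756/185, -944/185], P' = [4769/370 -27/185 -41/370; -27/185 4982/185 4968/185; -41/370 4968/185 9949/370]
step 1: x' = [9899144/493007, 5789058/493007, 5295588/493007], P' = [83233465/986014 23893827/986014 24012763/986014; 23893827/986014 14438269/986014 14320509/986014; 24012763/986014 14320509/986014 14312265/986014]

step 0: x̄ = F·x = [7, 0, -7]
step 0: P̄ = F·P·Fᵀ + Q = [17 -9 4; -9 46 18; 4 18 31]
step 0: y = z − H·x̄ = [-18]
step 0: S = H·P̄·Hᵀ + R = [370]
step 0: K = P̄·Hᵀ·S⁻¹ = [-39/370; 42/185; -39/370]
step 0: x' = x̄ + K·y = [1646/185, -756/185, -944/185]
step 0: P' = (I − K·H)·P̄ = [4769/370 -27/185 -41/370; -27/185 4982/185 4968/185; -41/370 4968/185 9949/370]
step 1: x̄ = F·x = [3212/185, 534/37, 2022/185]
step 1: P̄ = F·P·Fᵀ + Q = [160351/370 -23775/74 61/370; -23775/74 26399/74 2847/74; 61/370 2847/74 5991/370]
step 1: y = z − H·x̄ = [-1389/185]
step 1: S = H·P̄·Hᵀ + R = [493007/185]
step 1: K = P̄·Hᵀ·S⁻¹ = [-178404/493007; 176640/493007; 12366/493007]
step 1: x' = x̄ + K·y = [9899144/493007, 5789058/493007, 5295588/493007]
step 1: P' = (I − K·H)·P̄ = [83233465/986014 23893827/986014 24012763/986014; 23893827/986014 14438269/986014 14320509/986014; 24012763/986014 14320509/986014 14312265/986014]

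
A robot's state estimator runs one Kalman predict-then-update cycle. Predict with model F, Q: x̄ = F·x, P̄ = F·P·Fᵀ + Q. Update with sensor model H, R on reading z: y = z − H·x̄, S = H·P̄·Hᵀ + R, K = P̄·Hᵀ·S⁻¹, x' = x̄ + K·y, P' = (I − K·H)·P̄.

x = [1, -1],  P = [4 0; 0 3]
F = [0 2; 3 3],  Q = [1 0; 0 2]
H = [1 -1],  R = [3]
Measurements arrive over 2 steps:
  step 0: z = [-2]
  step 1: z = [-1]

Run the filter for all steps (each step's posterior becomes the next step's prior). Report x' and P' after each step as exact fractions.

step 0: x' = [-2, 0], P' = [112/9 115/9; 115/9 716/45]
step 1: x' = [33859/9476, 21195/4738], P' = [92647/9476 53579/4738; 53579/4738 37423/2369]

step 0: x̄ = F·x = [-2, 0]
step 0: P̄ = F·P·Fᵀ + Q = [13 18; 18 65]
step 0: y = z − H·x̄ = [0]
step 0: S = H·P̄·Hᵀ + R = [45]
step 0: K = P̄·Hᵀ·S⁻¹ = [-1/9; -47/45]
step 0: x' = x̄ + K·y = [-2, 0]
step 0: P' = (I − K·H)·P̄ = [112/9 115/9; 115/9 716/45]
step 1: x̄ = F·x = [0, -6]
step 1: P̄ = F·P·Fᵀ + Q = [2909/45 2582/15; 2582/15 2436/5]
step 1: y = z − H·x̄ = [-7]
step 1: S = H·P̄·Hᵀ + R = [9476/45]
step 1: K = P̄·Hᵀ·S⁻¹ = [-4837/9476; -7089/4738]
step 1: x' = x̄ + K·y = [33859/9476, 21195/4738]
step 1: P' = (I − K·H)·P̄ = [92647/9476 53579/4738; 53579/4738 37423/2369]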